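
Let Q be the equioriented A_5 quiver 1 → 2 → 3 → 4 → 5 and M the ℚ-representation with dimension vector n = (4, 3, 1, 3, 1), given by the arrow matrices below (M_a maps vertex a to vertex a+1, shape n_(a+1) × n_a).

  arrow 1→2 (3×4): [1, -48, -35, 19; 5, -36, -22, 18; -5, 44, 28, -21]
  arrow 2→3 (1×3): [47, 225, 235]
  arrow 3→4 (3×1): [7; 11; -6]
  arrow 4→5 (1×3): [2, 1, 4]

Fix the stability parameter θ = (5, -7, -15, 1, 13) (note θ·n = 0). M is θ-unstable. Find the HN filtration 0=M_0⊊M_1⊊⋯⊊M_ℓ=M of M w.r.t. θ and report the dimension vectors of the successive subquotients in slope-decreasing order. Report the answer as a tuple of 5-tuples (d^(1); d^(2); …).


Via rank(M_{q-1}∘⋯∘M_p): M ≅ I[1,1], I[1,2]^2, I[1,5], I[4,4]^2.
μ_θ-semistable layers: μ^(1)=13; μ^(2)=5; μ^(3)=1; μ^(4)=-1; μ^(5)=-17/3

((0, 0, 0, 0, 1); (1, 0, 0, 0, 0); (0, 0, 0, 3, 0); (2, 2, 0, 0, 0); (1, 1, 1, 0, 0))


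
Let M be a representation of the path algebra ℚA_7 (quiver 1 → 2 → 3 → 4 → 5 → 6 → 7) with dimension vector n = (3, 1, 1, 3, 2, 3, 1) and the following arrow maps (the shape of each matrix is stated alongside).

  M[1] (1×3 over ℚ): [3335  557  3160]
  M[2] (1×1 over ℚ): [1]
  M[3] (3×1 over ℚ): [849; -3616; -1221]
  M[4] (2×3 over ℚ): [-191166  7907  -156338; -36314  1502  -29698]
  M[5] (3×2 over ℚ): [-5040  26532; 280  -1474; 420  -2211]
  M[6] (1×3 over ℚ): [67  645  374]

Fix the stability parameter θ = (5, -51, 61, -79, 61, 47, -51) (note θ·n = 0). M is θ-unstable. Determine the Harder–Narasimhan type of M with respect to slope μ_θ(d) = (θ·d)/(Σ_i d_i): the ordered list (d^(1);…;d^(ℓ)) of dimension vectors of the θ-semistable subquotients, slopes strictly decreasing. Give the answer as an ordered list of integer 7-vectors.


Interval decomposition of M: I[1,1]^2, I[1,5], I[4,4], I[4,6], I[6,6], I[6,7].
HN type (ℓ=8): μ^(1)=61; μ^(2)=54; μ^(3)=47; μ^(4)=5; μ^(5)=-2; μ^(6)=-9; μ^(7)=-23; μ^(8)=-79

((0, 0, 0, 0, 1, 0, 0); (0, 0, 0, 0, 1, 1, 0); (0, 0, 0, 0, 0, 1, 0); (2, 0, 0, 0, 0, 0, 0); (0, 0, 0, 0, 0, 1, 1); (0, 0, 1, 1, 0, 0, 0); (1, 1, 0, 0, 0, 0, 0); (0, 0, 0, 2, 0, 0, 0))


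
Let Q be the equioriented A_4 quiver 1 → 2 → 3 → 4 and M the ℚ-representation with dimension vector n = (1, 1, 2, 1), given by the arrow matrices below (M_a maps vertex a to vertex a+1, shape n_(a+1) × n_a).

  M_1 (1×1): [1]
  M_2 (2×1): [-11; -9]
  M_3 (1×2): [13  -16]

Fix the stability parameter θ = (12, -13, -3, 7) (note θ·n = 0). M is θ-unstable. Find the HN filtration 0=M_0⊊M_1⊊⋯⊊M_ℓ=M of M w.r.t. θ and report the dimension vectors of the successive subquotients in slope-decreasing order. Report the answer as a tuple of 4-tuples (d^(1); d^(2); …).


Barcode: M ≅ I[1,4], I[3,3]. HN layers by μ_θ (3 steps, strictly decreasing):
  μ^(1)=7; μ^(2)=-4/3; μ^(3)=-3

((0, 0, 0, 1); (1, 1, 1, 0); (0, 0, 1, 0))


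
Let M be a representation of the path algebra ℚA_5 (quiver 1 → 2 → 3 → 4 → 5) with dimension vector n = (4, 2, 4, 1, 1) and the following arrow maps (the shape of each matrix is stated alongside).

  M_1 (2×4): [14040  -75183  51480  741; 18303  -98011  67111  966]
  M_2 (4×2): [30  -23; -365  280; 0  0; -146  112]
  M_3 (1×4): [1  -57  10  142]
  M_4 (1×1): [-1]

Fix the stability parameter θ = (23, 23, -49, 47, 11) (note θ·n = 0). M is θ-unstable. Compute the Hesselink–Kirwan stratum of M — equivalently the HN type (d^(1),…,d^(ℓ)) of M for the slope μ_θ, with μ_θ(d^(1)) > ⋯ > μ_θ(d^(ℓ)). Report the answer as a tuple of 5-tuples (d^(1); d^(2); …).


Interval decomposition of M: I[1,1]^2, I[1,3], I[1,5], I[3,3]^2.
HN type (ℓ=4): μ^(1)=29; μ^(2)=23; μ^(3)=-1; μ^(4)=-49

((0, 0, 0, 1, 1); (2, 0, 0, 0, 0); (2, 2, 2, 0, 0); (0, 0, 2, 0, 0))


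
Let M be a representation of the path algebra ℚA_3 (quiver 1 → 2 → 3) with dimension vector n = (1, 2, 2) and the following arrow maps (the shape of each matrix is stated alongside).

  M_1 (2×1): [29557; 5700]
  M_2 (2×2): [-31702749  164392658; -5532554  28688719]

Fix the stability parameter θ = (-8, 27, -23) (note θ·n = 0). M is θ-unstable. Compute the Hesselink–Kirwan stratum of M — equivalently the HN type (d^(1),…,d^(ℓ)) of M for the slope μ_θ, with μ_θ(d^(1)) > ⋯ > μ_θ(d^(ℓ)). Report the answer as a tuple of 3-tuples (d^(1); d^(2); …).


Barcode: M ≅ I[1,3], I[2,3]. HN layers by μ_θ (2 steps, strictly decreasing):
  μ^(1)=2; μ^(2)=-8

((0, 2, 2); (1, 0, 0))


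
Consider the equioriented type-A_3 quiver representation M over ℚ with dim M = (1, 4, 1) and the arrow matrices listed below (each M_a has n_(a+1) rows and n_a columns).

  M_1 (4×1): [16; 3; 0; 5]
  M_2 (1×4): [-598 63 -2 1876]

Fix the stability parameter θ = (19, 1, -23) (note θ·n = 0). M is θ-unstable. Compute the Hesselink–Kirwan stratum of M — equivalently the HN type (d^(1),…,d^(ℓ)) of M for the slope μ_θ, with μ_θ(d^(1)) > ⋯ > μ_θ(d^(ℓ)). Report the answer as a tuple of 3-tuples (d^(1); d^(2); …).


Barcode: M ≅ I[1,3], I[2,2]^3. HN layers by μ_θ (2 steps, strictly decreasing):
  μ^(1)=1; μ^(2)=-1

((0, 3, 0); (1, 1, 1))


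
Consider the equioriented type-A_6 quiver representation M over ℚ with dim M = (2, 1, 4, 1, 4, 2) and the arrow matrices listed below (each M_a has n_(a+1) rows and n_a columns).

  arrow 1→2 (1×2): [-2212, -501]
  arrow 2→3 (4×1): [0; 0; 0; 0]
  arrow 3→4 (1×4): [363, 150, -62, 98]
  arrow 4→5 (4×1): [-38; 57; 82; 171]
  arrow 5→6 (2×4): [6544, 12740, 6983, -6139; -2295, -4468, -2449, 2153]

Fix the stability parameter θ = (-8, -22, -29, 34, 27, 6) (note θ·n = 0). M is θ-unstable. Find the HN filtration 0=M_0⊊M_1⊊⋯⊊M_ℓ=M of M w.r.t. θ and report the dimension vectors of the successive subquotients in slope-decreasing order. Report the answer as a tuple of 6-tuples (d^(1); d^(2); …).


Interval decomposition of M: I[1,1], I[1,2], I[3,3]^3, I[3,6], I[5,5]^2, I[5,6].
HN type (ℓ=6): μ^(1)=27; μ^(2)=67/3; μ^(3)=33/2; μ^(4)=-8; μ^(5)=-15; μ^(6)=-29

((0, 0, 0, 0, 2, 0); (0, 0, 0, 1, 1, 1); (0, 0, 0, 0, 1, 1); (1, 0, 0, 0, 0, 0); (1, 1, 0, 0, 0, 0); (0, 0, 4, 0, 0, 0))


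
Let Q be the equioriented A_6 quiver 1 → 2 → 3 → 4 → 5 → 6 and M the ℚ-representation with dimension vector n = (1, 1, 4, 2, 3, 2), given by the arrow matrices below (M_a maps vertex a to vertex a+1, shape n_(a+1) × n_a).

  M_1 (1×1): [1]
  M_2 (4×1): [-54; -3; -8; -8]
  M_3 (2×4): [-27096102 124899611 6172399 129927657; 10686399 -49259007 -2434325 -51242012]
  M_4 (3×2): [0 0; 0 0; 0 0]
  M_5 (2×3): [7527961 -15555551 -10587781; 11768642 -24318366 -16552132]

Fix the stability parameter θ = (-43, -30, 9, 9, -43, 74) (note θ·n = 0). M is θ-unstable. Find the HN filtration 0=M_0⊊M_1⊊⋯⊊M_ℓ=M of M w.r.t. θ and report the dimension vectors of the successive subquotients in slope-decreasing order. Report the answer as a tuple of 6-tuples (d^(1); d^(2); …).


Via rank(M_{q-1}∘⋯∘M_p): M ≅ I[1,4], I[3,3]^2, I[3,4], I[5,5], I[5,6]^2.
μ_θ-semistable layers: μ^(1)=74; μ^(2)=9; μ^(3)=-30; μ^(4)=-43

((0, 0, 0, 0, 0, 2); (0, 0, 4, 2, 0, 0); (0, 1, 0, 0, 0, 0); (1, 0, 0, 0, 3, 0))


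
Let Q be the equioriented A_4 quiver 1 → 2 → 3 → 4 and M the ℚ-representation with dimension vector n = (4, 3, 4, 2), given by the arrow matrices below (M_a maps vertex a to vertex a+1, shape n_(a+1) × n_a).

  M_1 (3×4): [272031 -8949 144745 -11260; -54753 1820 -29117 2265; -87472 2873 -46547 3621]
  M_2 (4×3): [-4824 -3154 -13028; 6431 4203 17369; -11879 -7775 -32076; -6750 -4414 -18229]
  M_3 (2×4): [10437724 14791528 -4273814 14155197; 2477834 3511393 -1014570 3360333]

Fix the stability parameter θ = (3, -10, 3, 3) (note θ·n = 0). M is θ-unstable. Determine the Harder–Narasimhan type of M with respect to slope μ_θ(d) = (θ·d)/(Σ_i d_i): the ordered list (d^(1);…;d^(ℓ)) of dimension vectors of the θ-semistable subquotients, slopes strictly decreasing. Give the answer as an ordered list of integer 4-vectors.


Barcode: M ≅ I[1,1], I[1,3], I[1,4]^2, I[3,3]. HN layers by μ_θ (2 steps, strictly decreasing):
  μ^(1)=3; μ^(2)=-7/2

((1, 0, 4, 2); (3, 3, 0, 0))


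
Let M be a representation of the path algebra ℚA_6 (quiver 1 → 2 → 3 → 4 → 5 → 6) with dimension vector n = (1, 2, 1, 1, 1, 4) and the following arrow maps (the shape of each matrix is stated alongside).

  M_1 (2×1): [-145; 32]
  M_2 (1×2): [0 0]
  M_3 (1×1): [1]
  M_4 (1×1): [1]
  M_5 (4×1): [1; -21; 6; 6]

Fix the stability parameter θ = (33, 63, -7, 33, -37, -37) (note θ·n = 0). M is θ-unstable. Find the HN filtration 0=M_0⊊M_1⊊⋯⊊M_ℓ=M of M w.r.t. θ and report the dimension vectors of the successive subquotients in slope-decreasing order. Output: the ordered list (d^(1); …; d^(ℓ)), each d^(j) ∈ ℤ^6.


Via rank(M_{q-1}∘⋯∘M_p): M ≅ I[1,2], I[2,2], I[3,6], I[6,6]^3.
μ_θ-semistable layers: μ^(1)=63; μ^(2)=33; μ^(3)=-12; μ^(4)=-37

((0, 2, 0, 0, 0, 0); (1, 0, 0, 0, 0, 0); (0, 0, 1, 1, 1, 1); (0, 0, 0, 0, 0, 3))


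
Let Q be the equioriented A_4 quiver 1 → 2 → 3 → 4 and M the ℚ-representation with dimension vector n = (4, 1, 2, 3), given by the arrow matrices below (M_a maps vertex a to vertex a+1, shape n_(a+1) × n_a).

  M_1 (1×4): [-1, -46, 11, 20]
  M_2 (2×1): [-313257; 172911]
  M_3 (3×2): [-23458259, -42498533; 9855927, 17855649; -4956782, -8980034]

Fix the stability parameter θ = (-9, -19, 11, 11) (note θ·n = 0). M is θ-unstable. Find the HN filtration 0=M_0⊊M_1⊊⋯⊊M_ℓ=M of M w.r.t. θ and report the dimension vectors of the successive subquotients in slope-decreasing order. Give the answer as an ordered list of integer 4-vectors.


Interval decomposition of M: I[1,1]^3, I[1,3], I[3,4], I[4,4]^2.
HN type (ℓ=3): μ^(1)=11; μ^(2)=-9; μ^(3)=-14

((0, 0, 2, 3); (3, 0, 0, 0); (1, 1, 0, 0))


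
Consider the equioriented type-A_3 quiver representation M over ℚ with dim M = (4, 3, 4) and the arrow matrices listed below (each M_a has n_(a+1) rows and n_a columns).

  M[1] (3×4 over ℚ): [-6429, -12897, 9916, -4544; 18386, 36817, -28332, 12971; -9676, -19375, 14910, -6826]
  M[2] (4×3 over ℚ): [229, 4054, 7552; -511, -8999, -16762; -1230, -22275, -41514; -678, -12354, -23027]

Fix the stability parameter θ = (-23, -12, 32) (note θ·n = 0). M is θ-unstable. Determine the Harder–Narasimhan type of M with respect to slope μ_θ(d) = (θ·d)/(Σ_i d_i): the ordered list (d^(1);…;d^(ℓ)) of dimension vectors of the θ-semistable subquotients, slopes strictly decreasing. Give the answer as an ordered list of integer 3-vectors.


Interval decomposition of M: I[1,1], I[1,3]^3, I[3,3].
HN type (ℓ=3): μ^(1)=32; μ^(2)=-12; μ^(3)=-23

((0, 0, 4); (0, 3, 0); (4, 0, 0))


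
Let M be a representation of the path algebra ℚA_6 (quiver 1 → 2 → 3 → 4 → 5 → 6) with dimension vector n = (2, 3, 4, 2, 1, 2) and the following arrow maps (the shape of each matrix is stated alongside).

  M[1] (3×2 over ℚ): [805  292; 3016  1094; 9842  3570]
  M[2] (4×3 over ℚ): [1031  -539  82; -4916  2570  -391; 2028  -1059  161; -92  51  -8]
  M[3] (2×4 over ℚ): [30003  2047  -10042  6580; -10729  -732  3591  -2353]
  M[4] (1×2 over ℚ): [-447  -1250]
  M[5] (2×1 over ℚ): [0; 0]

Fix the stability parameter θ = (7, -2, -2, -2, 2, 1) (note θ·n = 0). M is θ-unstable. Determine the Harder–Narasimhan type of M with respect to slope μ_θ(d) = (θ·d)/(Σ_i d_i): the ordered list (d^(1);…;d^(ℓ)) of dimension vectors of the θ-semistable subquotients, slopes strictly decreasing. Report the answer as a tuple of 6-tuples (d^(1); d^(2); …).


Via rank(M_{q-1}∘⋯∘M_p): M ≅ I[1,4], I[1,5], I[2,3], I[3,3], I[6,6]^2.
μ_θ-semistable layers: μ^(1)=2; μ^(2)=1; μ^(3)=1/4; μ^(4)=-2

((0, 0, 0, 0, 1, 0); (0, 0, 0, 0, 0, 2); (2, 2, 2, 2, 0, 0); (0, 1, 2, 0, 0, 0))


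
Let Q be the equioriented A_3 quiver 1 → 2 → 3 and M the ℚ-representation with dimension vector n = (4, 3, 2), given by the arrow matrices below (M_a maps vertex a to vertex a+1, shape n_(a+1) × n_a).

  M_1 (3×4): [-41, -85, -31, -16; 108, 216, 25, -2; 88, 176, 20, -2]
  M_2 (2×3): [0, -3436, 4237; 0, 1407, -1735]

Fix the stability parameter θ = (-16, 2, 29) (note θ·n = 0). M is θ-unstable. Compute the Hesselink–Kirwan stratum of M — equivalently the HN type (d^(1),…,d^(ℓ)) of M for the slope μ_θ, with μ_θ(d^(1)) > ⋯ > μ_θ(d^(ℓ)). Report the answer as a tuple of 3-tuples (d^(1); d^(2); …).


Via rank(M_{q-1}∘⋯∘M_p): M ≅ I[1,1], I[1,2], I[1,3]^2.
μ_θ-semistable layers: μ^(1)=29; μ^(2)=2; μ^(3)=-16

((0, 0, 2); (0, 3, 0); (4, 0, 0))


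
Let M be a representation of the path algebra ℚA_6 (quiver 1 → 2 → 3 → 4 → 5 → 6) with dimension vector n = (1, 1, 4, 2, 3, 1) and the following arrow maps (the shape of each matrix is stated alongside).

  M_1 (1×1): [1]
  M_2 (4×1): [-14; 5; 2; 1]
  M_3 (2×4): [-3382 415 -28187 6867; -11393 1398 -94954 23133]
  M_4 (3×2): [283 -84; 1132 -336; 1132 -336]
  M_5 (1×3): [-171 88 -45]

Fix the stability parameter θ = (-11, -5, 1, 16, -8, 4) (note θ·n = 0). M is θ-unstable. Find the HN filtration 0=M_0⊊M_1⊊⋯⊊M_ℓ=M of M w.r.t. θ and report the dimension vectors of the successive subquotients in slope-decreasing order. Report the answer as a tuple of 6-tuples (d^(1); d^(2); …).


Barcode: M ≅ I[1,4], I[3,3]^2, I[3,6], I[5,5]^2. HN layers by μ_θ (6 steps, strictly decreasing):
  μ^(1)=16; μ^(2)=4; μ^(3)=1; μ^(4)=-5; μ^(5)=-8; μ^(6)=-11

((0, 0, 0, 1, 0, 0); (0, 0, 0, 1, 1, 1); (0, 0, 4, 0, 0, 0); (0, 1, 0, 0, 0, 0); (0, 0, 0, 0, 2, 0); (1, 0, 0, 0, 0, 0))


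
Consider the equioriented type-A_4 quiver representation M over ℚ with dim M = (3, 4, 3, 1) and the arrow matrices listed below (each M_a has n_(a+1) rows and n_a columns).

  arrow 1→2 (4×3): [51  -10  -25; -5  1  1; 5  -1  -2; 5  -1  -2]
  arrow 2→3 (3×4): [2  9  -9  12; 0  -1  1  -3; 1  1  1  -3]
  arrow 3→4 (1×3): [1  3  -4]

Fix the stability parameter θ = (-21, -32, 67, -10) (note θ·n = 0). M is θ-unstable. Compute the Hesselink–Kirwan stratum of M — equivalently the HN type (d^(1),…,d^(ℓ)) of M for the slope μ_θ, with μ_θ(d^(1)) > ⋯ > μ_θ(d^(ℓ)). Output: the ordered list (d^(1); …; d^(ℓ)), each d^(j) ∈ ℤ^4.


Interval decomposition of M: I[1,3]^2, I[1,4], I[2,2].
HN type (ℓ=4): μ^(1)=67; μ^(2)=57/2; μ^(3)=-53/2; μ^(4)=-32

((0, 0, 2, 0); (0, 0, 1, 1); (3, 3, 0, 0); (0, 1, 0, 0))


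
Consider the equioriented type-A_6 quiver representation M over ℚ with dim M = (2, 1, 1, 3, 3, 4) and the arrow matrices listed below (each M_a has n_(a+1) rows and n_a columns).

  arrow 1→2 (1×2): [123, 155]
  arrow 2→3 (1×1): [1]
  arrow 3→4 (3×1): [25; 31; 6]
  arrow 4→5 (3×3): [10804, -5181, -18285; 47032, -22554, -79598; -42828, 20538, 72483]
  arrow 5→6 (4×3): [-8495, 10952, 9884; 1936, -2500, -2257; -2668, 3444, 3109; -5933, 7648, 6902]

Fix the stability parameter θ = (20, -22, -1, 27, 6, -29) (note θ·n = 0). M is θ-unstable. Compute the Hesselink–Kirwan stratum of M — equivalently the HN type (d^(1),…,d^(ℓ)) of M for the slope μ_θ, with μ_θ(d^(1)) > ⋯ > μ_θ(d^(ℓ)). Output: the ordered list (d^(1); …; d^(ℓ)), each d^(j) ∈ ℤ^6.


Interval decomposition of M: I[1,1], I[1,6], I[4,4], I[4,6], I[5,5], I[6,6]^2.
HN type (ℓ=6): μ^(1)=27; μ^(2)=20; μ^(3)=6; μ^(4)=4/3; μ^(5)=-1; μ^(6)=-29

((0, 0, 0, 1, 0, 0); (1, 0, 0, 0, 0, 0); (0, 0, 0, 0, 1, 0); (0, 0, 0, 2, 2, 2); (1, 1, 1, 0, 0, 0); (0, 0, 0, 0, 0, 2))


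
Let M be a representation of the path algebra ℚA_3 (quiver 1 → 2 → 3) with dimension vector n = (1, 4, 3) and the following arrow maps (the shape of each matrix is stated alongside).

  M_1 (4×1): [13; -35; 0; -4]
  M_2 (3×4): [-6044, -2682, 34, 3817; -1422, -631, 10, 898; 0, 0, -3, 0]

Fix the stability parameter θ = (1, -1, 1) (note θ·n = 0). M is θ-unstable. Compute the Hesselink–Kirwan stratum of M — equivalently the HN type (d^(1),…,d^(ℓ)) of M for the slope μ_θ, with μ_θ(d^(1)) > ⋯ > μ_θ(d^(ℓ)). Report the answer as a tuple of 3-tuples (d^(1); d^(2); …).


Interval decomposition of M: I[1,3], I[2,2], I[2,3]^2.
HN type (ℓ=3): μ^(1)=1; μ^(2)=0; μ^(3)=-1

((0, 0, 3); (1, 1, 0); (0, 3, 0))


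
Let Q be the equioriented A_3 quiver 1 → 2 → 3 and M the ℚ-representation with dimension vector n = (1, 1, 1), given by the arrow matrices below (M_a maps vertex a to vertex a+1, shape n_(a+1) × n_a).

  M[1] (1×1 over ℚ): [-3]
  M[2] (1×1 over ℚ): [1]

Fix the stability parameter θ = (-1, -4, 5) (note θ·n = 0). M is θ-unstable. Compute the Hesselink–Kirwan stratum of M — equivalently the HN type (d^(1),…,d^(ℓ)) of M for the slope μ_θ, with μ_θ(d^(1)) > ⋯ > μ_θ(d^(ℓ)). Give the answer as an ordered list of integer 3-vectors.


Barcode: M ≅ I[1,3]. HN layers by μ_θ (2 steps, strictly decreasing):
  μ^(1)=5; μ^(2)=-5/2

((0, 0, 1); (1, 1, 0))


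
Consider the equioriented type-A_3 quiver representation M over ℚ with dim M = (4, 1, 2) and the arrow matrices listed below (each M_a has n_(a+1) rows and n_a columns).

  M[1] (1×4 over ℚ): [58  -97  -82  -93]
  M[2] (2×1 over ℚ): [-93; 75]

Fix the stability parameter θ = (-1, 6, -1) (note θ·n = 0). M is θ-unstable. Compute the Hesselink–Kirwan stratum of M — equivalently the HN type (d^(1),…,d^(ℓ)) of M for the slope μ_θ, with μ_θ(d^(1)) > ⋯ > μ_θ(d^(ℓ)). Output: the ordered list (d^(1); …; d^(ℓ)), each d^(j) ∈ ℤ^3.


Barcode: M ≅ I[1,1]^3, I[1,3], I[3,3]. HN layers by μ_θ (2 steps, strictly decreasing):
  μ^(1)=5/2; μ^(2)=-1

((0, 1, 1); (4, 0, 1))


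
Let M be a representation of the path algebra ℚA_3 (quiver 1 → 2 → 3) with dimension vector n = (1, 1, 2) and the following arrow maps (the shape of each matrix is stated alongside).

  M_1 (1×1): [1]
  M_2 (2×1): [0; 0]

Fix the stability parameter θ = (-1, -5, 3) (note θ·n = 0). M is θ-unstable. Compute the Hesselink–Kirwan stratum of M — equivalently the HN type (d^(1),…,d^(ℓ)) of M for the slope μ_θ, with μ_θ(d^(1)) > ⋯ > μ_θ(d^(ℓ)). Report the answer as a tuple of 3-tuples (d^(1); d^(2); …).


Interval decomposition of M: I[1,2], I[3,3]^2.
HN type (ℓ=2): μ^(1)=3; μ^(2)=-3

((0, 0, 2); (1, 1, 0))


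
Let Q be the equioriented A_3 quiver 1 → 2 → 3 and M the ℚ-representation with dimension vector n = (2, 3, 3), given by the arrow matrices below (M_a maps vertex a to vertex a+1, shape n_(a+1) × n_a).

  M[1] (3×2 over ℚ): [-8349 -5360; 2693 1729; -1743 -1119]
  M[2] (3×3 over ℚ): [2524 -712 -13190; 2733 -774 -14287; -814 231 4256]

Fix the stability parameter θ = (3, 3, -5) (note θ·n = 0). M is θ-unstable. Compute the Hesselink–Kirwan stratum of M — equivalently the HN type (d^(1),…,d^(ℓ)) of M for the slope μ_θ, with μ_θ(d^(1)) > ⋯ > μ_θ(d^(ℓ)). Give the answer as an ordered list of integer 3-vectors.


Barcode: M ≅ I[1,3]^2, I[2,3]. HN layers by μ_θ (2 steps, strictly decreasing):
  μ^(1)=1/3; μ^(2)=-1

((2, 2, 2); (0, 1, 1))


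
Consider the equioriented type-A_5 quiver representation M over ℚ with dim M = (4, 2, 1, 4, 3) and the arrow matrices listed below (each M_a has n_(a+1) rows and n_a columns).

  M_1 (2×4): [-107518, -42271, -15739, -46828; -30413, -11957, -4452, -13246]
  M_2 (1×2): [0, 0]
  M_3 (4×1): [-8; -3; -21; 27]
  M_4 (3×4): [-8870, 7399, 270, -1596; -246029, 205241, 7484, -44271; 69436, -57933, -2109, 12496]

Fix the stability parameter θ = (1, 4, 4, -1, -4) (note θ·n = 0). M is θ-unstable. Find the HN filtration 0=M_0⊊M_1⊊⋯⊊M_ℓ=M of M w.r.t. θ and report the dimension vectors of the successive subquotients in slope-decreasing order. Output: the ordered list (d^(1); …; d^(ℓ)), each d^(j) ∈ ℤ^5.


Interval decomposition of M: I[1,1]^2, I[1,2]^2, I[3,5], I[4,4], I[4,5]^2.
HN type (ℓ=5): μ^(1)=4; μ^(2)=1; μ^(3)=-1/3; μ^(4)=-1; μ^(5)=-5/2

((0, 2, 0, 0, 0); (4, 0, 0, 0, 0); (0, 0, 1, 1, 1); (0, 0, 0, 1, 0); (0, 0, 0, 2, 2))


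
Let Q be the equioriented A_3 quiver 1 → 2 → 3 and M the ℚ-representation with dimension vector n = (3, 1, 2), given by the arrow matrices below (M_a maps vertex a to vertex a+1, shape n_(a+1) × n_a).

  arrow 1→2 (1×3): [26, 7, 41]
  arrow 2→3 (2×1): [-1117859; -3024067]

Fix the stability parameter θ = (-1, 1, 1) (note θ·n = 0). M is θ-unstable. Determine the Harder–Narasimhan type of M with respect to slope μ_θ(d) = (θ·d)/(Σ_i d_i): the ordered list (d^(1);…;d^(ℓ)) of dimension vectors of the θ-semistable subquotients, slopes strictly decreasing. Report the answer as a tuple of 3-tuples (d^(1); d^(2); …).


Interval decomposition of M: I[1,1]^2, I[1,3], I[3,3].
HN type (ℓ=2): μ^(1)=1; μ^(2)=-1

((0, 1, 2); (3, 0, 0))


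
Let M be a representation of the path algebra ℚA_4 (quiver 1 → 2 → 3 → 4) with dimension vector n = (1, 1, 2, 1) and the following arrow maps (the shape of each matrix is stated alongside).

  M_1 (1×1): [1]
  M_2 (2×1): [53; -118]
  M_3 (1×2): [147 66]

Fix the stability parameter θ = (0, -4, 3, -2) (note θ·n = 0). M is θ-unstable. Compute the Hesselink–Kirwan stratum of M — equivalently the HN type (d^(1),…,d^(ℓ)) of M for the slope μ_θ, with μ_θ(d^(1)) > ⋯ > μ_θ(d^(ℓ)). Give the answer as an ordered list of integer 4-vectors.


Barcode: M ≅ I[1,4], I[3,3]. HN layers by μ_θ (3 steps, strictly decreasing):
  μ^(1)=3; μ^(2)=1/2; μ^(3)=-2

((0, 0, 1, 0); (0, 0, 1, 1); (1, 1, 0, 0))


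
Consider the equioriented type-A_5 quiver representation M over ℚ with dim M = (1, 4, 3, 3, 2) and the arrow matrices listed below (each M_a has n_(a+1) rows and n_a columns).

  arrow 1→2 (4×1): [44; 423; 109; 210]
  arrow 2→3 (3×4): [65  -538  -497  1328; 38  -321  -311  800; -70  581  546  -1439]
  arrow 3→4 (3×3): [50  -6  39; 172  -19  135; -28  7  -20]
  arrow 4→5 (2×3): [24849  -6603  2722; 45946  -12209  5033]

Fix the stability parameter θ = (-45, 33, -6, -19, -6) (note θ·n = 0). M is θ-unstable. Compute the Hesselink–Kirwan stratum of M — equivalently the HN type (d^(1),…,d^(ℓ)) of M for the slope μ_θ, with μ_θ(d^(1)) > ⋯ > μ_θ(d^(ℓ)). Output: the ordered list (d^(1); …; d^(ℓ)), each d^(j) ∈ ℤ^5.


Via rank(M_{q-1}∘⋯∘M_p): M ≅ I[1,5], I[2,2], I[2,4], I[2,5].
μ_θ-semistable layers: μ^(1)=33; μ^(2)=8/3; μ^(3)=1/2; μ^(4)=-45

((0, 1, 0, 0, 0); (0, 1, 1, 1, 0); (0, 2, 2, 2, 2); (1, 0, 0, 0, 0))


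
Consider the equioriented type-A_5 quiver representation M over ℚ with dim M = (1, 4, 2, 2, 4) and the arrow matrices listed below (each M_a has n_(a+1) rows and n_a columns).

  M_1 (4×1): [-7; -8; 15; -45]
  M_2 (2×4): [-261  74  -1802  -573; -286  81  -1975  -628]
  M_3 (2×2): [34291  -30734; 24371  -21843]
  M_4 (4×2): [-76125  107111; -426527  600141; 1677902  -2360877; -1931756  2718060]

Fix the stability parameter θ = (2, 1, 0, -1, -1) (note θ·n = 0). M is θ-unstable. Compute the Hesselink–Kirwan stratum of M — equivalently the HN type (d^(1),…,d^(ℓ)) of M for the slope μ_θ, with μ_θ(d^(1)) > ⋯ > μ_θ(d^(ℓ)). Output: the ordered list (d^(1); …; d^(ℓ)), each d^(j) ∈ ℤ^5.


Via rank(M_{q-1}∘⋯∘M_p): M ≅ I[1,5], I[2,2]^2, I[2,5], I[5,5]^2.
μ_θ-semistable layers: μ^(1)=1; μ^(2)=1/5; μ^(3)=-1/4; μ^(4)=-1

((0, 2, 0, 0, 0); (1, 1, 1, 1, 1); (0, 1, 1, 1, 1); (0, 0, 0, 0, 2))


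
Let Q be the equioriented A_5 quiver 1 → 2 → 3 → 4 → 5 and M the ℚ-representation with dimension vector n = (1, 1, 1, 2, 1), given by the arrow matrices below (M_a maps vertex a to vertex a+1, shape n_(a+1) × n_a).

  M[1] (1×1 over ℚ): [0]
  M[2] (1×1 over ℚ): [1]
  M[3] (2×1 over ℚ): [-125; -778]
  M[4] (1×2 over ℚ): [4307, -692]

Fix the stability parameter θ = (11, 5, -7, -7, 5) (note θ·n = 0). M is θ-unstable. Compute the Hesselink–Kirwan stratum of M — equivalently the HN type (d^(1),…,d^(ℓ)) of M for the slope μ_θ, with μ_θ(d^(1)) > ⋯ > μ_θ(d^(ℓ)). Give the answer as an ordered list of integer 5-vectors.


Barcode: M ≅ I[1,1], I[2,5], I[4,4]. HN layers by μ_θ (4 steps, strictly decreasing):
  μ^(1)=11; μ^(2)=5; μ^(3)=-3; μ^(4)=-7

((1, 0, 0, 0, 0); (0, 0, 0, 0, 1); (0, 1, 1, 1, 0); (0, 0, 0, 1, 0))


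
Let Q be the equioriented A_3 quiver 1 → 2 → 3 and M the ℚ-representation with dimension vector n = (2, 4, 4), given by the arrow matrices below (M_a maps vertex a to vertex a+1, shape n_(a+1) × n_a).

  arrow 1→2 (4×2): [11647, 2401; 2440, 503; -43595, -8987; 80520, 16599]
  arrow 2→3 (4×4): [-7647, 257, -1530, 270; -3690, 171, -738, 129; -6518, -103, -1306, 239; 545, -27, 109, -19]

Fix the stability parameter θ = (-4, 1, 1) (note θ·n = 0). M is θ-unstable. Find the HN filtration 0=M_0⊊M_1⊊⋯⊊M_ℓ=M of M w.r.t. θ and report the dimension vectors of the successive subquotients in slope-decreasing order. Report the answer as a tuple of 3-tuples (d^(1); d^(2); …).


Via rank(M_{q-1}∘⋯∘M_p): M ≅ I[1,2], I[1,3], I[2,3]^2, I[3,3].
μ_θ-semistable layers: μ^(1)=1; μ^(2)=-4

((0, 4, 4); (2, 0, 0))


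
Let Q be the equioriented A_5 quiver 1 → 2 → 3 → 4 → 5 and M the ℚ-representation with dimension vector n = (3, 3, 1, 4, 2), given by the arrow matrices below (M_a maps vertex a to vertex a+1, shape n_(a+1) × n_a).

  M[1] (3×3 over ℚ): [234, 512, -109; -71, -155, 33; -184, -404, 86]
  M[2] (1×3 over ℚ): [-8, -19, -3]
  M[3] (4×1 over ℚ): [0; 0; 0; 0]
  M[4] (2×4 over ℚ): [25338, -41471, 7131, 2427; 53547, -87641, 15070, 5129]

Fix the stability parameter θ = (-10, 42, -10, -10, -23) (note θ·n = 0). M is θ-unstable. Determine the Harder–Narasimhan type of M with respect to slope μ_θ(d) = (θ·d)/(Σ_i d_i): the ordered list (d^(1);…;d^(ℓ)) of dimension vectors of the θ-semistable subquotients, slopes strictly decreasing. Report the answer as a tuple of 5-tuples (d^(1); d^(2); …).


Interval decomposition of M: I[1,1], I[1,2], I[1,3], I[2,2], I[4,4]^2, I[4,5]^2.
HN type (ℓ=4): μ^(1)=42; μ^(2)=16; μ^(3)=-10; μ^(4)=-33/2

((0, 2, 0, 0, 0); (0, 1, 1, 0, 0); (3, 0, 0, 2, 0); (0, 0, 0, 2, 2))


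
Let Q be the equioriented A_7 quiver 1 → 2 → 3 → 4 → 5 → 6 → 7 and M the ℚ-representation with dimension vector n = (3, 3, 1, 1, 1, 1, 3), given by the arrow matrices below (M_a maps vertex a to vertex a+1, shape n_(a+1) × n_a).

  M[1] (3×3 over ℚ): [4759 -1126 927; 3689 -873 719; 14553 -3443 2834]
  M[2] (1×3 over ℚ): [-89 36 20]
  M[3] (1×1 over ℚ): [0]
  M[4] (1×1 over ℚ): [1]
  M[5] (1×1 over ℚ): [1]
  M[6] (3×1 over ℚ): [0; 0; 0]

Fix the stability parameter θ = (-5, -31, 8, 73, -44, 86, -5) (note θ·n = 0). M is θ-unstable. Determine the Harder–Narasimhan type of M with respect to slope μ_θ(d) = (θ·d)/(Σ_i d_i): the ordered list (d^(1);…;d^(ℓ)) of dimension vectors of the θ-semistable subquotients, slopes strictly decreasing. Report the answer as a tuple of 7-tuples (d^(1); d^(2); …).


Via rank(M_{q-1}∘⋯∘M_p): M ≅ I[1,2]^2, I[1,3], I[4,6], I[7,7]^3.
μ_θ-semistable layers: μ^(1)=86; μ^(2)=29/2; μ^(3)=8; μ^(4)=-5; μ^(5)=-18

((0, 0, 0, 0, 0, 1, 0); (0, 0, 0, 1, 1, 0, 0); (0, 0, 1, 0, 0, 0, 0); (0, 0, 0, 0, 0, 0, 3); (3, 3, 0, 0, 0, 0, 0))


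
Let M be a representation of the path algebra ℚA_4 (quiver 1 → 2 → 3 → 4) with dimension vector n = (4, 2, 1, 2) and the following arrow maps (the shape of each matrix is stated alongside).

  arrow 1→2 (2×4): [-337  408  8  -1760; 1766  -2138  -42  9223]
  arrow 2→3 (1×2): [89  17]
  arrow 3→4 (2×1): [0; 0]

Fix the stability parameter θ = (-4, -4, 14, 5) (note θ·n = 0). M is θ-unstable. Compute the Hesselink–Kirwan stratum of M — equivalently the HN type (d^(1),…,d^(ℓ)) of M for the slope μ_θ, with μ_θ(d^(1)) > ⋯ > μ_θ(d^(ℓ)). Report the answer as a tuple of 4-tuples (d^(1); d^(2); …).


Barcode: M ≅ I[1,1]^2, I[1,2], I[1,3], I[4,4]^2. HN layers by μ_θ (3 steps, strictly decreasing):
  μ^(1)=14; μ^(2)=5; μ^(3)=-4

((0, 0, 1, 0); (0, 0, 0, 2); (4, 2, 0, 0))


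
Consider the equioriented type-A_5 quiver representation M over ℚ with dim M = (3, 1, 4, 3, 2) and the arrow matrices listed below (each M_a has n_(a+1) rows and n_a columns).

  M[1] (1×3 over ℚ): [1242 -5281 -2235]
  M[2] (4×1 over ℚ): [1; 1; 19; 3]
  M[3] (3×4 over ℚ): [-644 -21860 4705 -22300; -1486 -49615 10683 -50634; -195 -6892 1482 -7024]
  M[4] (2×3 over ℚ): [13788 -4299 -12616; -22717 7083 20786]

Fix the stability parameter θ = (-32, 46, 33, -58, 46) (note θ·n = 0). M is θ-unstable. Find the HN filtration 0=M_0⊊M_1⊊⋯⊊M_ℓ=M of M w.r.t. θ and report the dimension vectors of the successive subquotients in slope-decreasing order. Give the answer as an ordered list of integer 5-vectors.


Via rank(M_{q-1}∘⋯∘M_p): M ≅ I[1,1]^2, I[1,5], I[3,3], I[3,4], I[3,5].
μ_θ-semistable layers: μ^(1)=46; μ^(2)=33; μ^(3)=7; μ^(4)=-25/2; μ^(5)=-32

((0, 0, 0, 0, 2); (0, 0, 1, 0, 0); (0, 1, 1, 1, 0); (0, 0, 2, 2, 0); (3, 0, 0, 0, 0))


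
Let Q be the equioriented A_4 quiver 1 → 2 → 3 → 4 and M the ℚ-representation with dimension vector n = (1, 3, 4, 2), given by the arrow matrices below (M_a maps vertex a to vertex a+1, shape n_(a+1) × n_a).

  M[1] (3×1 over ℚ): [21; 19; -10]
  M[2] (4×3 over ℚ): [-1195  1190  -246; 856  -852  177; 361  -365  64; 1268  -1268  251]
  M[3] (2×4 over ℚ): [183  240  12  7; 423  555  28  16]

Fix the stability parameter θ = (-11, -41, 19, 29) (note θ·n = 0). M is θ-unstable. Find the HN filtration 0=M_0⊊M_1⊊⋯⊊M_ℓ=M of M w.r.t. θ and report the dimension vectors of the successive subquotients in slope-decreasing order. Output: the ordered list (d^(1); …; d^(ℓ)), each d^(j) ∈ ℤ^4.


Via rank(M_{q-1}∘⋯∘M_p): M ≅ I[1,4], I[2,3], I[2,4], I[3,3].
μ_θ-semistable layers: μ^(1)=29; μ^(2)=19; μ^(3)=-26; μ^(4)=-41

((0, 0, 0, 2); (0, 0, 4, 0); (1, 1, 0, 0); (0, 2, 0, 0))


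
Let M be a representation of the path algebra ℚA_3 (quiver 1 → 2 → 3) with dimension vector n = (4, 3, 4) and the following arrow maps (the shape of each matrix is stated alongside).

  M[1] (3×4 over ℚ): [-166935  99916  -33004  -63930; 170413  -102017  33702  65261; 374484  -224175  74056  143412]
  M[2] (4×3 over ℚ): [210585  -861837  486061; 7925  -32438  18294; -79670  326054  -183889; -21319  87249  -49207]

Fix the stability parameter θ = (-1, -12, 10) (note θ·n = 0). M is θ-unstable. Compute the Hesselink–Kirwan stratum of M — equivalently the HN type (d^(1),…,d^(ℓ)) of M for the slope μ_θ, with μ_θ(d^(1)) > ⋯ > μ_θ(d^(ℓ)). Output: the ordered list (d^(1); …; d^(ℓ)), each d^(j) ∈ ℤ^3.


Interval decomposition of M: I[1,1], I[1,3]^3, I[3,3].
HN type (ℓ=3): μ^(1)=10; μ^(2)=-1; μ^(3)=-13/2

((0, 0, 4); (1, 0, 0); (3, 3, 0))


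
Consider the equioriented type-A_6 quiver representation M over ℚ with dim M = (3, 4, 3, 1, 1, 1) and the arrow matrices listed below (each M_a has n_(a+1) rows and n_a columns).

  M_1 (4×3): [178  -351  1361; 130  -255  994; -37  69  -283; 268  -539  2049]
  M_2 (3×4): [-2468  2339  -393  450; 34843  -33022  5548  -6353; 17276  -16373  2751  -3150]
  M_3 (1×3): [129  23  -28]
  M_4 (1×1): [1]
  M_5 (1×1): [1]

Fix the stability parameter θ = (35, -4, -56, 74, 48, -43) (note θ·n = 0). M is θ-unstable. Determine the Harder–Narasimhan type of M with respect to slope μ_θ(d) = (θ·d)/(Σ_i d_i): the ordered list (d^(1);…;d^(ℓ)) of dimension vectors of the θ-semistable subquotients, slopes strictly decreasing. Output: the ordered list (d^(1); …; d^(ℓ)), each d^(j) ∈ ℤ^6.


Via rank(M_{q-1}∘⋯∘M_p): M ≅ I[1,2], I[1,3], I[1,6], I[2,2], I[3,3].
μ_θ-semistable layers: μ^(1)=79/3; μ^(2)=31/2; μ^(3)=-4; μ^(4)=-25/3; μ^(5)=-56

((0, 0, 0, 1, 1, 1); (1, 1, 0, 0, 0, 0); (0, 1, 0, 0, 0, 0); (2, 2, 2, 0, 0, 0); (0, 0, 1, 0, 0, 0))


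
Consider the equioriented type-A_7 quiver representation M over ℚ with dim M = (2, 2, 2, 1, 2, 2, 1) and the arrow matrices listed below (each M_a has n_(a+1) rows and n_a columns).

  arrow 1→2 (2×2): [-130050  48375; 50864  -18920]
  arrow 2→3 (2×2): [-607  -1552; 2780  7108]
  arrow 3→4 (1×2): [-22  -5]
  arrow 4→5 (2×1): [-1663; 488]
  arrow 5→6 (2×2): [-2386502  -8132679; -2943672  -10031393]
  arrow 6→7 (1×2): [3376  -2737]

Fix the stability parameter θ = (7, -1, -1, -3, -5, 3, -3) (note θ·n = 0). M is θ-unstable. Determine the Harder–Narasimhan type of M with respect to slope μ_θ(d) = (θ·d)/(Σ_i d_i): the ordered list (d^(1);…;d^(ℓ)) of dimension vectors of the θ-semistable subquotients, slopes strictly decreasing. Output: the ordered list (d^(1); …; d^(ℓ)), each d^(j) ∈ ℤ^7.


Barcode: M ≅ I[1,1], I[1,6], I[2,3], I[5,7]. HN layers by μ_θ (6 steps, strictly decreasing):
  μ^(1)=7; μ^(2)=3; μ^(3)=0; μ^(4)=-3/5; μ^(5)=-1; μ^(6)=-5

((1, 0, 0, 0, 0, 0, 0); (0, 0, 0, 0, 0, 1, 0); (0, 0, 0, 0, 0, 1, 1); (1, 1, 1, 1, 1, 0, 0); (0, 1, 1, 0, 0, 0, 0); (0, 0, 0, 0, 1, 0, 0))


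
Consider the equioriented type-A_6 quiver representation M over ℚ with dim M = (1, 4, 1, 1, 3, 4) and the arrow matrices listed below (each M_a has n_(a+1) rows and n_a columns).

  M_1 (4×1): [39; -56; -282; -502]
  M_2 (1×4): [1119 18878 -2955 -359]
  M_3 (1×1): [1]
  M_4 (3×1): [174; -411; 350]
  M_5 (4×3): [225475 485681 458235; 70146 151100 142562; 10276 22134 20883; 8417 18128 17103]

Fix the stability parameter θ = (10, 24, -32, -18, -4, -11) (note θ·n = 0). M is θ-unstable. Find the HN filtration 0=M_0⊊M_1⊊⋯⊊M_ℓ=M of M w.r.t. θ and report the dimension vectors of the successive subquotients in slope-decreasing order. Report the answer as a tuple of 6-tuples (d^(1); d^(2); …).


Barcode: M ≅ I[1,6], I[2,2]^3, I[5,6]^2, I[6,6]. HN layers by μ_θ (4 steps, strictly decreasing):
  μ^(1)=24; μ^(2)=-31/6; μ^(3)=-15/2; μ^(4)=-11

((0, 3, 0, 0, 0, 0); (1, 1, 1, 1, 1, 1); (0, 0, 0, 0, 2, 2); (0, 0, 0, 0, 0, 1))


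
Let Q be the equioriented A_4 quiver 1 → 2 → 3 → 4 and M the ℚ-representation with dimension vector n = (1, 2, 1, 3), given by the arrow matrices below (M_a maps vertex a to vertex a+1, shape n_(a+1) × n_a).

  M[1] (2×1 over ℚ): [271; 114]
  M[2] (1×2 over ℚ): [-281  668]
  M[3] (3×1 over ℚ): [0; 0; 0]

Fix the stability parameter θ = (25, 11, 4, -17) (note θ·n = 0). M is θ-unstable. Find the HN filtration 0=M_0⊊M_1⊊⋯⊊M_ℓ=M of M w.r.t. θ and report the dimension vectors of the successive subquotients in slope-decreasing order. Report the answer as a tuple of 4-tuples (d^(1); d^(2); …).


Interval decomposition of M: I[1,3], I[2,2], I[4,4]^3.
HN type (ℓ=3): μ^(1)=40/3; μ^(2)=11; μ^(3)=-17

((1, 1, 1, 0); (0, 1, 0, 0); (0, 0, 0, 3))


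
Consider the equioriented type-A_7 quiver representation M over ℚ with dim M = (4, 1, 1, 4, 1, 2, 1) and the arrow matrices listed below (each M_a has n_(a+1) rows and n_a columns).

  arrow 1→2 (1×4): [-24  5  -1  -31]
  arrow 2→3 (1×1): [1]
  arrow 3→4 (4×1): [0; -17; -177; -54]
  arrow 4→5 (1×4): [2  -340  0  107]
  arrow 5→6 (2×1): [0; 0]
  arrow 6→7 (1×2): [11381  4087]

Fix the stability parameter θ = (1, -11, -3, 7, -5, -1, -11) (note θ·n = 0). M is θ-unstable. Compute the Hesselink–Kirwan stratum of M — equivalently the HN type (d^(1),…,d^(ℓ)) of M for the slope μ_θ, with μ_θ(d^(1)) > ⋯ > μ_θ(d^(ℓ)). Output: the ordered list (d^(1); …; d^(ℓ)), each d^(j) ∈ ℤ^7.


Via rank(M_{q-1}∘⋯∘M_p): M ≅ I[1,1]^3, I[1,5], I[4,4]^3, I[6,6], I[6,7].
μ_θ-semistable layers: μ^(1)=7; μ^(2)=1; μ^(3)=-1; μ^(4)=-3; μ^(5)=-5; μ^(6)=-6

((0, 0, 0, 3, 0, 0, 0); (3, 0, 0, 1, 1, 0, 0); (0, 0, 0, 0, 0, 1, 0); (0, 0, 1, 0, 0, 0, 0); (1, 1, 0, 0, 0, 0, 0); (0, 0, 0, 0, 0, 1, 1))


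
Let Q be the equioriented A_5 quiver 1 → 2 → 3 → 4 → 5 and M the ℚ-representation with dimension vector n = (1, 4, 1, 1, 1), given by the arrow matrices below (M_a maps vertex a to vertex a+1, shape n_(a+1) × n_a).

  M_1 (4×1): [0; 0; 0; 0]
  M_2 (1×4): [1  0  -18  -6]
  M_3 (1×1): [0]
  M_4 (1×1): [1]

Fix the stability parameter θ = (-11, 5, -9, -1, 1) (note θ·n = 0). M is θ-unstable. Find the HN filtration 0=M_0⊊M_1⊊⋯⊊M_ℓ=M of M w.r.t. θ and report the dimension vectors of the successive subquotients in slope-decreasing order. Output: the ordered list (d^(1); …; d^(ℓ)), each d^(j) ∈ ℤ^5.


Via rank(M_{q-1}∘⋯∘M_p): M ≅ I[1,1], I[2,2]^3, I[2,3], I[4,5].
μ_θ-semistable layers: μ^(1)=5; μ^(2)=1; μ^(3)=-1; μ^(4)=-2; μ^(5)=-11

((0, 3, 0, 0, 0); (0, 0, 0, 0, 1); (0, 0, 0, 1, 0); (0, 1, 1, 0, 0); (1, 0, 0, 0, 0))


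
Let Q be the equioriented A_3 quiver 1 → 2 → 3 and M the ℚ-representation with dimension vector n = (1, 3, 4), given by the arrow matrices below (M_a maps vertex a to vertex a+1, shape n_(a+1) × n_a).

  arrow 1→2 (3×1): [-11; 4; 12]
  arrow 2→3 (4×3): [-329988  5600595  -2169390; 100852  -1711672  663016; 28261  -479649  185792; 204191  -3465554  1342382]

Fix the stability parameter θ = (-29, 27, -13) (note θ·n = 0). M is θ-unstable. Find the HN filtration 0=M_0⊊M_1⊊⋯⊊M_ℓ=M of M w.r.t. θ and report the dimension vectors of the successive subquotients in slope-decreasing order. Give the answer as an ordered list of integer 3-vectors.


Via rank(M_{q-1}∘⋯∘M_p): M ≅ I[1,3], I[2,2], I[2,3], I[3,3]^2.
μ_θ-semistable layers: μ^(1)=27; μ^(2)=7; μ^(3)=-13; μ^(4)=-29

((0, 1, 0); (0, 2, 2); (0, 0, 2); (1, 0, 0))


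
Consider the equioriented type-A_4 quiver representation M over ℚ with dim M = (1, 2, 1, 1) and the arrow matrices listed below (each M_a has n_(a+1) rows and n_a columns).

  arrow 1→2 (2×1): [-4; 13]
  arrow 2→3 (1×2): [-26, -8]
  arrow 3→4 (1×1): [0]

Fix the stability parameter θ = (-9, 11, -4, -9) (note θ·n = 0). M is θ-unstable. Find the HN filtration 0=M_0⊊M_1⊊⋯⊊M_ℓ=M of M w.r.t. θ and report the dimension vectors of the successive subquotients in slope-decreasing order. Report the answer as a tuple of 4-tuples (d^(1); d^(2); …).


Via rank(M_{q-1}∘⋯∘M_p): M ≅ I[1,2], I[2,3], I[4,4].
μ_θ-semistable layers: μ^(1)=11; μ^(2)=7/2; μ^(3)=-9

((0, 1, 0, 0); (0, 1, 1, 0); (1, 0, 0, 1))


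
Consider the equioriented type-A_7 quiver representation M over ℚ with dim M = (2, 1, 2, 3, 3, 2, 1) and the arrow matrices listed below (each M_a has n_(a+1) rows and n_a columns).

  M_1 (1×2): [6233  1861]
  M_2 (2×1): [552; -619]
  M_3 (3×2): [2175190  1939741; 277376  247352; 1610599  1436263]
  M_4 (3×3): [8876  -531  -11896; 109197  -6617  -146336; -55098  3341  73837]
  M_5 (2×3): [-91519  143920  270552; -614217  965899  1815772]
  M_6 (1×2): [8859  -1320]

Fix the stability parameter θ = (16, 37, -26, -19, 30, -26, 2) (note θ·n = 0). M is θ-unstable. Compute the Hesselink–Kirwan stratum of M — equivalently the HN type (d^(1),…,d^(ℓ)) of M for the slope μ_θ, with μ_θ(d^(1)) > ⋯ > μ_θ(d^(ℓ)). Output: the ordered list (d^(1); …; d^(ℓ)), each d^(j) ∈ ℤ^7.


Via rank(M_{q-1}∘⋯∘M_p): M ≅ I[1,1], I[1,7], I[3,5], I[4,6].
μ_θ-semistable layers: μ^(1)=30; μ^(2)=16; μ^(3)=2; μ^(4)=-19; μ^(5)=-26

((0, 0, 0, 0, 1, 0, 0); (1, 0, 0, 0, 0, 0, 0); (1, 1, 1, 1, 2, 2, 1); (0, 0, 0, 2, 0, 0, 0); (0, 0, 1, 0, 0, 0, 0))


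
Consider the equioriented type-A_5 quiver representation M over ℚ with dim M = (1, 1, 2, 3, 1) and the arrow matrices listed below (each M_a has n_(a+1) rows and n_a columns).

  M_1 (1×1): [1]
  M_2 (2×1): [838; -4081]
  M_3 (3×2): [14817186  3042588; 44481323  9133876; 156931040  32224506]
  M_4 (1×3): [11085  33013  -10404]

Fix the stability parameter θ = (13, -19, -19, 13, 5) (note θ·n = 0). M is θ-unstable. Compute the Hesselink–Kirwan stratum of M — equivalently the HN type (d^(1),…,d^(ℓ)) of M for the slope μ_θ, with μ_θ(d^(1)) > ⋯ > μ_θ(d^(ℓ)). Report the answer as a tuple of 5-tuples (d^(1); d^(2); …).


Interval decomposition of M: I[1,5], I[3,4], I[4,4].
HN type (ℓ=4): μ^(1)=13; μ^(2)=9; μ^(3)=-25/3; μ^(4)=-19

((0, 0, 0, 2, 0); (0, 0, 0, 1, 1); (1, 1, 1, 0, 0); (0, 0, 1, 0, 0))
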